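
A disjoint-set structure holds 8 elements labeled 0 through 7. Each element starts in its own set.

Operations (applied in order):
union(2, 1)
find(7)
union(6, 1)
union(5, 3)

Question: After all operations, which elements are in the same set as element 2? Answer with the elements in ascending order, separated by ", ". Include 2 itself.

Answer: 1, 2, 6

Derivation:
Step 1: union(2, 1) -> merged; set of 2 now {1, 2}
Step 2: find(7) -> no change; set of 7 is {7}
Step 3: union(6, 1) -> merged; set of 6 now {1, 2, 6}
Step 4: union(5, 3) -> merged; set of 5 now {3, 5}
Component of 2: {1, 2, 6}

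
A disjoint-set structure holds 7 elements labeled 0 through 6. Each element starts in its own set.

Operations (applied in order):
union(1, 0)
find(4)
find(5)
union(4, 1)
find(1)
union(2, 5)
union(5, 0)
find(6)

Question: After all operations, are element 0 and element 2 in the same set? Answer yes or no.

Answer: yes

Derivation:
Step 1: union(1, 0) -> merged; set of 1 now {0, 1}
Step 2: find(4) -> no change; set of 4 is {4}
Step 3: find(5) -> no change; set of 5 is {5}
Step 4: union(4, 1) -> merged; set of 4 now {0, 1, 4}
Step 5: find(1) -> no change; set of 1 is {0, 1, 4}
Step 6: union(2, 5) -> merged; set of 2 now {2, 5}
Step 7: union(5, 0) -> merged; set of 5 now {0, 1, 2, 4, 5}
Step 8: find(6) -> no change; set of 6 is {6}
Set of 0: {0, 1, 2, 4, 5}; 2 is a member.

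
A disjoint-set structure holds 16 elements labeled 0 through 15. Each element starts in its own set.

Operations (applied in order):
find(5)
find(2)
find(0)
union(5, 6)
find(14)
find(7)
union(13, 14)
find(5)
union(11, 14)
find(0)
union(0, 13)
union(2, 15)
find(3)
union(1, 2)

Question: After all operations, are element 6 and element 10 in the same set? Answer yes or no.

Answer: no

Derivation:
Step 1: find(5) -> no change; set of 5 is {5}
Step 2: find(2) -> no change; set of 2 is {2}
Step 3: find(0) -> no change; set of 0 is {0}
Step 4: union(5, 6) -> merged; set of 5 now {5, 6}
Step 5: find(14) -> no change; set of 14 is {14}
Step 6: find(7) -> no change; set of 7 is {7}
Step 7: union(13, 14) -> merged; set of 13 now {13, 14}
Step 8: find(5) -> no change; set of 5 is {5, 6}
Step 9: union(11, 14) -> merged; set of 11 now {11, 13, 14}
Step 10: find(0) -> no change; set of 0 is {0}
Step 11: union(0, 13) -> merged; set of 0 now {0, 11, 13, 14}
Step 12: union(2, 15) -> merged; set of 2 now {2, 15}
Step 13: find(3) -> no change; set of 3 is {3}
Step 14: union(1, 2) -> merged; set of 1 now {1, 2, 15}
Set of 6: {5, 6}; 10 is not a member.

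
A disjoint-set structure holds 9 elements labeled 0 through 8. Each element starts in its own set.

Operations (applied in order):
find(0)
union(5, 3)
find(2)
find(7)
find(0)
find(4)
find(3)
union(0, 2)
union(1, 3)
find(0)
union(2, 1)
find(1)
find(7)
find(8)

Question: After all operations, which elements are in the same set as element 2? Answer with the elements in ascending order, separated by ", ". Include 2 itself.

Step 1: find(0) -> no change; set of 0 is {0}
Step 2: union(5, 3) -> merged; set of 5 now {3, 5}
Step 3: find(2) -> no change; set of 2 is {2}
Step 4: find(7) -> no change; set of 7 is {7}
Step 5: find(0) -> no change; set of 0 is {0}
Step 6: find(4) -> no change; set of 4 is {4}
Step 7: find(3) -> no change; set of 3 is {3, 5}
Step 8: union(0, 2) -> merged; set of 0 now {0, 2}
Step 9: union(1, 3) -> merged; set of 1 now {1, 3, 5}
Step 10: find(0) -> no change; set of 0 is {0, 2}
Step 11: union(2, 1) -> merged; set of 2 now {0, 1, 2, 3, 5}
Step 12: find(1) -> no change; set of 1 is {0, 1, 2, 3, 5}
Step 13: find(7) -> no change; set of 7 is {7}
Step 14: find(8) -> no change; set of 8 is {8}
Component of 2: {0, 1, 2, 3, 5}

Answer: 0, 1, 2, 3, 5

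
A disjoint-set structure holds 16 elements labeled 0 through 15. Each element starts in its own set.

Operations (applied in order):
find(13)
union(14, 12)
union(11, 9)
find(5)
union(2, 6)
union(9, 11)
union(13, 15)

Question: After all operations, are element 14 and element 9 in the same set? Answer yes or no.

Answer: no

Derivation:
Step 1: find(13) -> no change; set of 13 is {13}
Step 2: union(14, 12) -> merged; set of 14 now {12, 14}
Step 3: union(11, 9) -> merged; set of 11 now {9, 11}
Step 4: find(5) -> no change; set of 5 is {5}
Step 5: union(2, 6) -> merged; set of 2 now {2, 6}
Step 6: union(9, 11) -> already same set; set of 9 now {9, 11}
Step 7: union(13, 15) -> merged; set of 13 now {13, 15}
Set of 14: {12, 14}; 9 is not a member.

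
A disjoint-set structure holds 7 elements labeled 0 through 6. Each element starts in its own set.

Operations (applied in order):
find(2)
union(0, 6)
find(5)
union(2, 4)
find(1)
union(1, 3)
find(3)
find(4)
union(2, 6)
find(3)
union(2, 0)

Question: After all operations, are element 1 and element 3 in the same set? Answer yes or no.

Step 1: find(2) -> no change; set of 2 is {2}
Step 2: union(0, 6) -> merged; set of 0 now {0, 6}
Step 3: find(5) -> no change; set of 5 is {5}
Step 4: union(2, 4) -> merged; set of 2 now {2, 4}
Step 5: find(1) -> no change; set of 1 is {1}
Step 6: union(1, 3) -> merged; set of 1 now {1, 3}
Step 7: find(3) -> no change; set of 3 is {1, 3}
Step 8: find(4) -> no change; set of 4 is {2, 4}
Step 9: union(2, 6) -> merged; set of 2 now {0, 2, 4, 6}
Step 10: find(3) -> no change; set of 3 is {1, 3}
Step 11: union(2, 0) -> already same set; set of 2 now {0, 2, 4, 6}
Set of 1: {1, 3}; 3 is a member.

Answer: yes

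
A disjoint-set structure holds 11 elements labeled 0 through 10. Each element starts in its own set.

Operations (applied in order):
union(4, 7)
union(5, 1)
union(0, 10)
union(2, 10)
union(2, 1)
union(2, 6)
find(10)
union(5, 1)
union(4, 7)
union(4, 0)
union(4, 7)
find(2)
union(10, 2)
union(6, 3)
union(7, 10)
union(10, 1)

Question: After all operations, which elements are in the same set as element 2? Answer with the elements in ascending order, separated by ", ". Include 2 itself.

Step 1: union(4, 7) -> merged; set of 4 now {4, 7}
Step 2: union(5, 1) -> merged; set of 5 now {1, 5}
Step 3: union(0, 10) -> merged; set of 0 now {0, 10}
Step 4: union(2, 10) -> merged; set of 2 now {0, 2, 10}
Step 5: union(2, 1) -> merged; set of 2 now {0, 1, 2, 5, 10}
Step 6: union(2, 6) -> merged; set of 2 now {0, 1, 2, 5, 6, 10}
Step 7: find(10) -> no change; set of 10 is {0, 1, 2, 5, 6, 10}
Step 8: union(5, 1) -> already same set; set of 5 now {0, 1, 2, 5, 6, 10}
Step 9: union(4, 7) -> already same set; set of 4 now {4, 7}
Step 10: union(4, 0) -> merged; set of 4 now {0, 1, 2, 4, 5, 6, 7, 10}
Step 11: union(4, 7) -> already same set; set of 4 now {0, 1, 2, 4, 5, 6, 7, 10}
Step 12: find(2) -> no change; set of 2 is {0, 1, 2, 4, 5, 6, 7, 10}
Step 13: union(10, 2) -> already same set; set of 10 now {0, 1, 2, 4, 5, 6, 7, 10}
Step 14: union(6, 3) -> merged; set of 6 now {0, 1, 2, 3, 4, 5, 6, 7, 10}
Step 15: union(7, 10) -> already same set; set of 7 now {0, 1, 2, 3, 4, 5, 6, 7, 10}
Step 16: union(10, 1) -> already same set; set of 10 now {0, 1, 2, 3, 4, 5, 6, 7, 10}
Component of 2: {0, 1, 2, 3, 4, 5, 6, 7, 10}

Answer: 0, 1, 2, 3, 4, 5, 6, 7, 10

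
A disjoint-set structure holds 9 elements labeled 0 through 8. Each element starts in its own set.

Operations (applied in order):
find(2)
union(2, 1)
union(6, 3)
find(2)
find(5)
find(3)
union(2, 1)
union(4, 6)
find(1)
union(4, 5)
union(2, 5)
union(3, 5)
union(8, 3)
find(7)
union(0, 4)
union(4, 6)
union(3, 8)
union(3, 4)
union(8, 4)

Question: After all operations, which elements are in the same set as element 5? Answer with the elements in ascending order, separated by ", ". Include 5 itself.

Answer: 0, 1, 2, 3, 4, 5, 6, 8

Derivation:
Step 1: find(2) -> no change; set of 2 is {2}
Step 2: union(2, 1) -> merged; set of 2 now {1, 2}
Step 3: union(6, 3) -> merged; set of 6 now {3, 6}
Step 4: find(2) -> no change; set of 2 is {1, 2}
Step 5: find(5) -> no change; set of 5 is {5}
Step 6: find(3) -> no change; set of 3 is {3, 6}
Step 7: union(2, 1) -> already same set; set of 2 now {1, 2}
Step 8: union(4, 6) -> merged; set of 4 now {3, 4, 6}
Step 9: find(1) -> no change; set of 1 is {1, 2}
Step 10: union(4, 5) -> merged; set of 4 now {3, 4, 5, 6}
Step 11: union(2, 5) -> merged; set of 2 now {1, 2, 3, 4, 5, 6}
Step 12: union(3, 5) -> already same set; set of 3 now {1, 2, 3, 4, 5, 6}
Step 13: union(8, 3) -> merged; set of 8 now {1, 2, 3, 4, 5, 6, 8}
Step 14: find(7) -> no change; set of 7 is {7}
Step 15: union(0, 4) -> merged; set of 0 now {0, 1, 2, 3, 4, 5, 6, 8}
Step 16: union(4, 6) -> already same set; set of 4 now {0, 1, 2, 3, 4, 5, 6, 8}
Step 17: union(3, 8) -> already same set; set of 3 now {0, 1, 2, 3, 4, 5, 6, 8}
Step 18: union(3, 4) -> already same set; set of 3 now {0, 1, 2, 3, 4, 5, 6, 8}
Step 19: union(8, 4) -> already same set; set of 8 now {0, 1, 2, 3, 4, 5, 6, 8}
Component of 5: {0, 1, 2, 3, 4, 5, 6, 8}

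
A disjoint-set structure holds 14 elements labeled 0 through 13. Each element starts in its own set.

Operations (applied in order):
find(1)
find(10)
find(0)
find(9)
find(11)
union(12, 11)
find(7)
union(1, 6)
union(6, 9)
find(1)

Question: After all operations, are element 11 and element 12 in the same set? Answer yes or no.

Step 1: find(1) -> no change; set of 1 is {1}
Step 2: find(10) -> no change; set of 10 is {10}
Step 3: find(0) -> no change; set of 0 is {0}
Step 4: find(9) -> no change; set of 9 is {9}
Step 5: find(11) -> no change; set of 11 is {11}
Step 6: union(12, 11) -> merged; set of 12 now {11, 12}
Step 7: find(7) -> no change; set of 7 is {7}
Step 8: union(1, 6) -> merged; set of 1 now {1, 6}
Step 9: union(6, 9) -> merged; set of 6 now {1, 6, 9}
Step 10: find(1) -> no change; set of 1 is {1, 6, 9}
Set of 11: {11, 12}; 12 is a member.

Answer: yes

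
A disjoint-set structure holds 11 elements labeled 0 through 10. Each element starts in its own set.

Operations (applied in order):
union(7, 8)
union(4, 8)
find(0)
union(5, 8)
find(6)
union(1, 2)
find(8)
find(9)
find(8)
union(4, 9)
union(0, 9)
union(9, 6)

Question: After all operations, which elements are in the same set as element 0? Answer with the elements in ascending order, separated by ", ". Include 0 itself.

Answer: 0, 4, 5, 6, 7, 8, 9

Derivation:
Step 1: union(7, 8) -> merged; set of 7 now {7, 8}
Step 2: union(4, 8) -> merged; set of 4 now {4, 7, 8}
Step 3: find(0) -> no change; set of 0 is {0}
Step 4: union(5, 8) -> merged; set of 5 now {4, 5, 7, 8}
Step 5: find(6) -> no change; set of 6 is {6}
Step 6: union(1, 2) -> merged; set of 1 now {1, 2}
Step 7: find(8) -> no change; set of 8 is {4, 5, 7, 8}
Step 8: find(9) -> no change; set of 9 is {9}
Step 9: find(8) -> no change; set of 8 is {4, 5, 7, 8}
Step 10: union(4, 9) -> merged; set of 4 now {4, 5, 7, 8, 9}
Step 11: union(0, 9) -> merged; set of 0 now {0, 4, 5, 7, 8, 9}
Step 12: union(9, 6) -> merged; set of 9 now {0, 4, 5, 6, 7, 8, 9}
Component of 0: {0, 4, 5, 6, 7, 8, 9}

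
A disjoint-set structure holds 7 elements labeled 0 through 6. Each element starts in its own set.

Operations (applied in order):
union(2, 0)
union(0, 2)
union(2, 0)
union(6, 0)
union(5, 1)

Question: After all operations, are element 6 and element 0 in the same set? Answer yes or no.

Answer: yes

Derivation:
Step 1: union(2, 0) -> merged; set of 2 now {0, 2}
Step 2: union(0, 2) -> already same set; set of 0 now {0, 2}
Step 3: union(2, 0) -> already same set; set of 2 now {0, 2}
Step 4: union(6, 0) -> merged; set of 6 now {0, 2, 6}
Step 5: union(5, 1) -> merged; set of 5 now {1, 5}
Set of 6: {0, 2, 6}; 0 is a member.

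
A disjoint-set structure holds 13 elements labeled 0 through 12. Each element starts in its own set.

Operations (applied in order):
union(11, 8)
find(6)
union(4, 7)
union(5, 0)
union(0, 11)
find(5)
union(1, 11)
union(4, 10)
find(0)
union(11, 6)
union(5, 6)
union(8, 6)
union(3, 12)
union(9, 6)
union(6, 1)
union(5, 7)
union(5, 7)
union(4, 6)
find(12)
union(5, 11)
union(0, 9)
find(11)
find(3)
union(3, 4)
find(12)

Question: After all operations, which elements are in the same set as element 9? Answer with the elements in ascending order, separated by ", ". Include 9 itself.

Answer: 0, 1, 3, 4, 5, 6, 7, 8, 9, 10, 11, 12

Derivation:
Step 1: union(11, 8) -> merged; set of 11 now {8, 11}
Step 2: find(6) -> no change; set of 6 is {6}
Step 3: union(4, 7) -> merged; set of 4 now {4, 7}
Step 4: union(5, 0) -> merged; set of 5 now {0, 5}
Step 5: union(0, 11) -> merged; set of 0 now {0, 5, 8, 11}
Step 6: find(5) -> no change; set of 5 is {0, 5, 8, 11}
Step 7: union(1, 11) -> merged; set of 1 now {0, 1, 5, 8, 11}
Step 8: union(4, 10) -> merged; set of 4 now {4, 7, 10}
Step 9: find(0) -> no change; set of 0 is {0, 1, 5, 8, 11}
Step 10: union(11, 6) -> merged; set of 11 now {0, 1, 5, 6, 8, 11}
Step 11: union(5, 6) -> already same set; set of 5 now {0, 1, 5, 6, 8, 11}
Step 12: union(8, 6) -> already same set; set of 8 now {0, 1, 5, 6, 8, 11}
Step 13: union(3, 12) -> merged; set of 3 now {3, 12}
Step 14: union(9, 6) -> merged; set of 9 now {0, 1, 5, 6, 8, 9, 11}
Step 15: union(6, 1) -> already same set; set of 6 now {0, 1, 5, 6, 8, 9, 11}
Step 16: union(5, 7) -> merged; set of 5 now {0, 1, 4, 5, 6, 7, 8, 9, 10, 11}
Step 17: union(5, 7) -> already same set; set of 5 now {0, 1, 4, 5, 6, 7, 8, 9, 10, 11}
Step 18: union(4, 6) -> already same set; set of 4 now {0, 1, 4, 5, 6, 7, 8, 9, 10, 11}
Step 19: find(12) -> no change; set of 12 is {3, 12}
Step 20: union(5, 11) -> already same set; set of 5 now {0, 1, 4, 5, 6, 7, 8, 9, 10, 11}
Step 21: union(0, 9) -> already same set; set of 0 now {0, 1, 4, 5, 6, 7, 8, 9, 10, 11}
Step 22: find(11) -> no change; set of 11 is {0, 1, 4, 5, 6, 7, 8, 9, 10, 11}
Step 23: find(3) -> no change; set of 3 is {3, 12}
Step 24: union(3, 4) -> merged; set of 3 now {0, 1, 3, 4, 5, 6, 7, 8, 9, 10, 11, 12}
Step 25: find(12) -> no change; set of 12 is {0, 1, 3, 4, 5, 6, 7, 8, 9, 10, 11, 12}
Component of 9: {0, 1, 3, 4, 5, 6, 7, 8, 9, 10, 11, 12}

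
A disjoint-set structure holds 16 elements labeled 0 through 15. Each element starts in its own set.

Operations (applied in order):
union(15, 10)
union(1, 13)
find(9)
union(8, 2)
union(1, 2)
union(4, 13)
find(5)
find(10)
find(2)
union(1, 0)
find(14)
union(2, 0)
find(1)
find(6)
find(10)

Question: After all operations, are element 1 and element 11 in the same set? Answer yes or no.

Step 1: union(15, 10) -> merged; set of 15 now {10, 15}
Step 2: union(1, 13) -> merged; set of 1 now {1, 13}
Step 3: find(9) -> no change; set of 9 is {9}
Step 4: union(8, 2) -> merged; set of 8 now {2, 8}
Step 5: union(1, 2) -> merged; set of 1 now {1, 2, 8, 13}
Step 6: union(4, 13) -> merged; set of 4 now {1, 2, 4, 8, 13}
Step 7: find(5) -> no change; set of 5 is {5}
Step 8: find(10) -> no change; set of 10 is {10, 15}
Step 9: find(2) -> no change; set of 2 is {1, 2, 4, 8, 13}
Step 10: union(1, 0) -> merged; set of 1 now {0, 1, 2, 4, 8, 13}
Step 11: find(14) -> no change; set of 14 is {14}
Step 12: union(2, 0) -> already same set; set of 2 now {0, 1, 2, 4, 8, 13}
Step 13: find(1) -> no change; set of 1 is {0, 1, 2, 4, 8, 13}
Step 14: find(6) -> no change; set of 6 is {6}
Step 15: find(10) -> no change; set of 10 is {10, 15}
Set of 1: {0, 1, 2, 4, 8, 13}; 11 is not a member.

Answer: no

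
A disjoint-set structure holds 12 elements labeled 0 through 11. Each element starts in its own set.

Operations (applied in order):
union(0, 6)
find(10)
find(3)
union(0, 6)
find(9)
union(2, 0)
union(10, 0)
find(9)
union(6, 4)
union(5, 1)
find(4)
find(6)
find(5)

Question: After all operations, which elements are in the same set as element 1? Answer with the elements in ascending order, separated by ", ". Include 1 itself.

Step 1: union(0, 6) -> merged; set of 0 now {0, 6}
Step 2: find(10) -> no change; set of 10 is {10}
Step 3: find(3) -> no change; set of 3 is {3}
Step 4: union(0, 6) -> already same set; set of 0 now {0, 6}
Step 5: find(9) -> no change; set of 9 is {9}
Step 6: union(2, 0) -> merged; set of 2 now {0, 2, 6}
Step 7: union(10, 0) -> merged; set of 10 now {0, 2, 6, 10}
Step 8: find(9) -> no change; set of 9 is {9}
Step 9: union(6, 4) -> merged; set of 6 now {0, 2, 4, 6, 10}
Step 10: union(5, 1) -> merged; set of 5 now {1, 5}
Step 11: find(4) -> no change; set of 4 is {0, 2, 4, 6, 10}
Step 12: find(6) -> no change; set of 6 is {0, 2, 4, 6, 10}
Step 13: find(5) -> no change; set of 5 is {1, 5}
Component of 1: {1, 5}

Answer: 1, 5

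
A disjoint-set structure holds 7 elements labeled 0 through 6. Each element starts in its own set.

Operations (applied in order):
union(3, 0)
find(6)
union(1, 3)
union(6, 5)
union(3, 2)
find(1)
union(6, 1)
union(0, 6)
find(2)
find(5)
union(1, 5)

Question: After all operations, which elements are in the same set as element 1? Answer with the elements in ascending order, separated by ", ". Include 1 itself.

Answer: 0, 1, 2, 3, 5, 6

Derivation:
Step 1: union(3, 0) -> merged; set of 3 now {0, 3}
Step 2: find(6) -> no change; set of 6 is {6}
Step 3: union(1, 3) -> merged; set of 1 now {0, 1, 3}
Step 4: union(6, 5) -> merged; set of 6 now {5, 6}
Step 5: union(3, 2) -> merged; set of 3 now {0, 1, 2, 3}
Step 6: find(1) -> no change; set of 1 is {0, 1, 2, 3}
Step 7: union(6, 1) -> merged; set of 6 now {0, 1, 2, 3, 5, 6}
Step 8: union(0, 6) -> already same set; set of 0 now {0, 1, 2, 3, 5, 6}
Step 9: find(2) -> no change; set of 2 is {0, 1, 2, 3, 5, 6}
Step 10: find(5) -> no change; set of 5 is {0, 1, 2, 3, 5, 6}
Step 11: union(1, 5) -> already same set; set of 1 now {0, 1, 2, 3, 5, 6}
Component of 1: {0, 1, 2, 3, 5, 6}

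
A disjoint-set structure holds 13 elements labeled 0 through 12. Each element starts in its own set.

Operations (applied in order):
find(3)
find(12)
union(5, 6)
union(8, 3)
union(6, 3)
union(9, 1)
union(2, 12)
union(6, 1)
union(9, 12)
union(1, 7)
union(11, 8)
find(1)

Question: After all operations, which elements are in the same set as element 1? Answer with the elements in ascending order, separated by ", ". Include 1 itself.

Step 1: find(3) -> no change; set of 3 is {3}
Step 2: find(12) -> no change; set of 12 is {12}
Step 3: union(5, 6) -> merged; set of 5 now {5, 6}
Step 4: union(8, 3) -> merged; set of 8 now {3, 8}
Step 5: union(6, 3) -> merged; set of 6 now {3, 5, 6, 8}
Step 6: union(9, 1) -> merged; set of 9 now {1, 9}
Step 7: union(2, 12) -> merged; set of 2 now {2, 12}
Step 8: union(6, 1) -> merged; set of 6 now {1, 3, 5, 6, 8, 9}
Step 9: union(9, 12) -> merged; set of 9 now {1, 2, 3, 5, 6, 8, 9, 12}
Step 10: union(1, 7) -> merged; set of 1 now {1, 2, 3, 5, 6, 7, 8, 9, 12}
Step 11: union(11, 8) -> merged; set of 11 now {1, 2, 3, 5, 6, 7, 8, 9, 11, 12}
Step 12: find(1) -> no change; set of 1 is {1, 2, 3, 5, 6, 7, 8, 9, 11, 12}
Component of 1: {1, 2, 3, 5, 6, 7, 8, 9, 11, 12}

Answer: 1, 2, 3, 5, 6, 7, 8, 9, 11, 12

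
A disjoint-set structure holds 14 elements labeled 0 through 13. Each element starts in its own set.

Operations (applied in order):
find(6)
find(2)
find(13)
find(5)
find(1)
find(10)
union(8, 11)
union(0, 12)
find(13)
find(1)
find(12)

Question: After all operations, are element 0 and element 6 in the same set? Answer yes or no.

Answer: no

Derivation:
Step 1: find(6) -> no change; set of 6 is {6}
Step 2: find(2) -> no change; set of 2 is {2}
Step 3: find(13) -> no change; set of 13 is {13}
Step 4: find(5) -> no change; set of 5 is {5}
Step 5: find(1) -> no change; set of 1 is {1}
Step 6: find(10) -> no change; set of 10 is {10}
Step 7: union(8, 11) -> merged; set of 8 now {8, 11}
Step 8: union(0, 12) -> merged; set of 0 now {0, 12}
Step 9: find(13) -> no change; set of 13 is {13}
Step 10: find(1) -> no change; set of 1 is {1}
Step 11: find(12) -> no change; set of 12 is {0, 12}
Set of 0: {0, 12}; 6 is not a member.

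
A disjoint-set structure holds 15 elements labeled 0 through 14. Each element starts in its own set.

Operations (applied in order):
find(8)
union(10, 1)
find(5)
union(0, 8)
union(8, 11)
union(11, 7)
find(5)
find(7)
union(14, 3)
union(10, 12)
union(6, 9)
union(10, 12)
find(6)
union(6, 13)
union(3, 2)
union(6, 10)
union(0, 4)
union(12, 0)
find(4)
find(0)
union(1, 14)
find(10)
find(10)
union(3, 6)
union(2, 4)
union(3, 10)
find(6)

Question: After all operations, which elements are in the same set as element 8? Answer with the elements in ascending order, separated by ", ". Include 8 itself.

Answer: 0, 1, 2, 3, 4, 6, 7, 8, 9, 10, 11, 12, 13, 14

Derivation:
Step 1: find(8) -> no change; set of 8 is {8}
Step 2: union(10, 1) -> merged; set of 10 now {1, 10}
Step 3: find(5) -> no change; set of 5 is {5}
Step 4: union(0, 8) -> merged; set of 0 now {0, 8}
Step 5: union(8, 11) -> merged; set of 8 now {0, 8, 11}
Step 6: union(11, 7) -> merged; set of 11 now {0, 7, 8, 11}
Step 7: find(5) -> no change; set of 5 is {5}
Step 8: find(7) -> no change; set of 7 is {0, 7, 8, 11}
Step 9: union(14, 3) -> merged; set of 14 now {3, 14}
Step 10: union(10, 12) -> merged; set of 10 now {1, 10, 12}
Step 11: union(6, 9) -> merged; set of 6 now {6, 9}
Step 12: union(10, 12) -> already same set; set of 10 now {1, 10, 12}
Step 13: find(6) -> no change; set of 6 is {6, 9}
Step 14: union(6, 13) -> merged; set of 6 now {6, 9, 13}
Step 15: union(3, 2) -> merged; set of 3 now {2, 3, 14}
Step 16: union(6, 10) -> merged; set of 6 now {1, 6, 9, 10, 12, 13}
Step 17: union(0, 4) -> merged; set of 0 now {0, 4, 7, 8, 11}
Step 18: union(12, 0) -> merged; set of 12 now {0, 1, 4, 6, 7, 8, 9, 10, 11, 12, 13}
Step 19: find(4) -> no change; set of 4 is {0, 1, 4, 6, 7, 8, 9, 10, 11, 12, 13}
Step 20: find(0) -> no change; set of 0 is {0, 1, 4, 6, 7, 8, 9, 10, 11, 12, 13}
Step 21: union(1, 14) -> merged; set of 1 now {0, 1, 2, 3, 4, 6, 7, 8, 9, 10, 11, 12, 13, 14}
Step 22: find(10) -> no change; set of 10 is {0, 1, 2, 3, 4, 6, 7, 8, 9, 10, 11, 12, 13, 14}
Step 23: find(10) -> no change; set of 10 is {0, 1, 2, 3, 4, 6, 7, 8, 9, 10, 11, 12, 13, 14}
Step 24: union(3, 6) -> already same set; set of 3 now {0, 1, 2, 3, 4, 6, 7, 8, 9, 10, 11, 12, 13, 14}
Step 25: union(2, 4) -> already same set; set of 2 now {0, 1, 2, 3, 4, 6, 7, 8, 9, 10, 11, 12, 13, 14}
Step 26: union(3, 10) -> already same set; set of 3 now {0, 1, 2, 3, 4, 6, 7, 8, 9, 10, 11, 12, 13, 14}
Step 27: find(6) -> no change; set of 6 is {0, 1, 2, 3, 4, 6, 7, 8, 9, 10, 11, 12, 13, 14}
Component of 8: {0, 1, 2, 3, 4, 6, 7, 8, 9, 10, 11, 12, 13, 14}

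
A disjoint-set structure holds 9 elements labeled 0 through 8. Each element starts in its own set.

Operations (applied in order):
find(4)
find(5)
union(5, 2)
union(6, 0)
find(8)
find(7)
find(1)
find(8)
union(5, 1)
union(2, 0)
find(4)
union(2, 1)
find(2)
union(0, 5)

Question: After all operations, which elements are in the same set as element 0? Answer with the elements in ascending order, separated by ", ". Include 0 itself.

Answer: 0, 1, 2, 5, 6

Derivation:
Step 1: find(4) -> no change; set of 4 is {4}
Step 2: find(5) -> no change; set of 5 is {5}
Step 3: union(5, 2) -> merged; set of 5 now {2, 5}
Step 4: union(6, 0) -> merged; set of 6 now {0, 6}
Step 5: find(8) -> no change; set of 8 is {8}
Step 6: find(7) -> no change; set of 7 is {7}
Step 7: find(1) -> no change; set of 1 is {1}
Step 8: find(8) -> no change; set of 8 is {8}
Step 9: union(5, 1) -> merged; set of 5 now {1, 2, 5}
Step 10: union(2, 0) -> merged; set of 2 now {0, 1, 2, 5, 6}
Step 11: find(4) -> no change; set of 4 is {4}
Step 12: union(2, 1) -> already same set; set of 2 now {0, 1, 2, 5, 6}
Step 13: find(2) -> no change; set of 2 is {0, 1, 2, 5, 6}
Step 14: union(0, 5) -> already same set; set of 0 now {0, 1, 2, 5, 6}
Component of 0: {0, 1, 2, 5, 6}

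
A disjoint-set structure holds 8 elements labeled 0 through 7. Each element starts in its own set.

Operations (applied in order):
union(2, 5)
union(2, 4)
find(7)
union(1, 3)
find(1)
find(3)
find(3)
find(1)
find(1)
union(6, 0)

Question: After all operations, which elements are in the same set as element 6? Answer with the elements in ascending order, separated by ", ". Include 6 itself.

Answer: 0, 6

Derivation:
Step 1: union(2, 5) -> merged; set of 2 now {2, 5}
Step 2: union(2, 4) -> merged; set of 2 now {2, 4, 5}
Step 3: find(7) -> no change; set of 7 is {7}
Step 4: union(1, 3) -> merged; set of 1 now {1, 3}
Step 5: find(1) -> no change; set of 1 is {1, 3}
Step 6: find(3) -> no change; set of 3 is {1, 3}
Step 7: find(3) -> no change; set of 3 is {1, 3}
Step 8: find(1) -> no change; set of 1 is {1, 3}
Step 9: find(1) -> no change; set of 1 is {1, 3}
Step 10: union(6, 0) -> merged; set of 6 now {0, 6}
Component of 6: {0, 6}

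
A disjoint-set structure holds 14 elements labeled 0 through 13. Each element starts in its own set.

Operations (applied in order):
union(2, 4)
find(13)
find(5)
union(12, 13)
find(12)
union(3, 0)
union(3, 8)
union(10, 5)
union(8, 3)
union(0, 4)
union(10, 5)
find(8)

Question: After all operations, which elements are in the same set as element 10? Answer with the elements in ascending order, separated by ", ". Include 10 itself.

Answer: 5, 10

Derivation:
Step 1: union(2, 4) -> merged; set of 2 now {2, 4}
Step 2: find(13) -> no change; set of 13 is {13}
Step 3: find(5) -> no change; set of 5 is {5}
Step 4: union(12, 13) -> merged; set of 12 now {12, 13}
Step 5: find(12) -> no change; set of 12 is {12, 13}
Step 6: union(3, 0) -> merged; set of 3 now {0, 3}
Step 7: union(3, 8) -> merged; set of 3 now {0, 3, 8}
Step 8: union(10, 5) -> merged; set of 10 now {5, 10}
Step 9: union(8, 3) -> already same set; set of 8 now {0, 3, 8}
Step 10: union(0, 4) -> merged; set of 0 now {0, 2, 3, 4, 8}
Step 11: union(10, 5) -> already same set; set of 10 now {5, 10}
Step 12: find(8) -> no change; set of 8 is {0, 2, 3, 4, 8}
Component of 10: {5, 10}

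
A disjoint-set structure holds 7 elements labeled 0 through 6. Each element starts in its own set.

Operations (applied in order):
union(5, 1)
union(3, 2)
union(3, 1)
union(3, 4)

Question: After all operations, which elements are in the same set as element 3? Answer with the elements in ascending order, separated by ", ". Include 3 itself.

Step 1: union(5, 1) -> merged; set of 5 now {1, 5}
Step 2: union(3, 2) -> merged; set of 3 now {2, 3}
Step 3: union(3, 1) -> merged; set of 3 now {1, 2, 3, 5}
Step 4: union(3, 4) -> merged; set of 3 now {1, 2, 3, 4, 5}
Component of 3: {1, 2, 3, 4, 5}

Answer: 1, 2, 3, 4, 5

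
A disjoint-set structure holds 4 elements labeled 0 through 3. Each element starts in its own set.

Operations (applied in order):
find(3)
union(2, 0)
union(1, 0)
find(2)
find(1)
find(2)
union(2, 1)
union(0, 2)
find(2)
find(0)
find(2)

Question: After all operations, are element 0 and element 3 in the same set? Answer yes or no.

Answer: no

Derivation:
Step 1: find(3) -> no change; set of 3 is {3}
Step 2: union(2, 0) -> merged; set of 2 now {0, 2}
Step 3: union(1, 0) -> merged; set of 1 now {0, 1, 2}
Step 4: find(2) -> no change; set of 2 is {0, 1, 2}
Step 5: find(1) -> no change; set of 1 is {0, 1, 2}
Step 6: find(2) -> no change; set of 2 is {0, 1, 2}
Step 7: union(2, 1) -> already same set; set of 2 now {0, 1, 2}
Step 8: union(0, 2) -> already same set; set of 0 now {0, 1, 2}
Step 9: find(2) -> no change; set of 2 is {0, 1, 2}
Step 10: find(0) -> no change; set of 0 is {0, 1, 2}
Step 11: find(2) -> no change; set of 2 is {0, 1, 2}
Set of 0: {0, 1, 2}; 3 is not a member.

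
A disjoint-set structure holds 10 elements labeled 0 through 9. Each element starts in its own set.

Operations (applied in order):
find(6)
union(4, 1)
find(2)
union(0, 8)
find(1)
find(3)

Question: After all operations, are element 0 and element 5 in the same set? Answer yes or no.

Answer: no

Derivation:
Step 1: find(6) -> no change; set of 6 is {6}
Step 2: union(4, 1) -> merged; set of 4 now {1, 4}
Step 3: find(2) -> no change; set of 2 is {2}
Step 4: union(0, 8) -> merged; set of 0 now {0, 8}
Step 5: find(1) -> no change; set of 1 is {1, 4}
Step 6: find(3) -> no change; set of 3 is {3}
Set of 0: {0, 8}; 5 is not a member.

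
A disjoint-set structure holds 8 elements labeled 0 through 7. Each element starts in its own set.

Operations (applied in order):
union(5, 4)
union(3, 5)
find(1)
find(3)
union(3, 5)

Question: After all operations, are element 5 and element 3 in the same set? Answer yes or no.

Answer: yes

Derivation:
Step 1: union(5, 4) -> merged; set of 5 now {4, 5}
Step 2: union(3, 5) -> merged; set of 3 now {3, 4, 5}
Step 3: find(1) -> no change; set of 1 is {1}
Step 4: find(3) -> no change; set of 3 is {3, 4, 5}
Step 5: union(3, 5) -> already same set; set of 3 now {3, 4, 5}
Set of 5: {3, 4, 5}; 3 is a member.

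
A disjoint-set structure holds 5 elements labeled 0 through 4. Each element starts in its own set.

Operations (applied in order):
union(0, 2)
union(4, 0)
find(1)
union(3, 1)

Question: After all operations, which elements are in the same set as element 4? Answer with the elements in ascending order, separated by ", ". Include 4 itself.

Step 1: union(0, 2) -> merged; set of 0 now {0, 2}
Step 2: union(4, 0) -> merged; set of 4 now {0, 2, 4}
Step 3: find(1) -> no change; set of 1 is {1}
Step 4: union(3, 1) -> merged; set of 3 now {1, 3}
Component of 4: {0, 2, 4}

Answer: 0, 2, 4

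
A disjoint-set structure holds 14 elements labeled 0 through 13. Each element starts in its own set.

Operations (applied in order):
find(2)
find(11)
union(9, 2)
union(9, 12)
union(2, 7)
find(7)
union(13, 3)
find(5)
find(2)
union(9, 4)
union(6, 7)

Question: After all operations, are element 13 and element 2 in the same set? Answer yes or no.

Answer: no

Derivation:
Step 1: find(2) -> no change; set of 2 is {2}
Step 2: find(11) -> no change; set of 11 is {11}
Step 3: union(9, 2) -> merged; set of 9 now {2, 9}
Step 4: union(9, 12) -> merged; set of 9 now {2, 9, 12}
Step 5: union(2, 7) -> merged; set of 2 now {2, 7, 9, 12}
Step 6: find(7) -> no change; set of 7 is {2, 7, 9, 12}
Step 7: union(13, 3) -> merged; set of 13 now {3, 13}
Step 8: find(5) -> no change; set of 5 is {5}
Step 9: find(2) -> no change; set of 2 is {2, 7, 9, 12}
Step 10: union(9, 4) -> merged; set of 9 now {2, 4, 7, 9, 12}
Step 11: union(6, 7) -> merged; set of 6 now {2, 4, 6, 7, 9, 12}
Set of 13: {3, 13}; 2 is not a member.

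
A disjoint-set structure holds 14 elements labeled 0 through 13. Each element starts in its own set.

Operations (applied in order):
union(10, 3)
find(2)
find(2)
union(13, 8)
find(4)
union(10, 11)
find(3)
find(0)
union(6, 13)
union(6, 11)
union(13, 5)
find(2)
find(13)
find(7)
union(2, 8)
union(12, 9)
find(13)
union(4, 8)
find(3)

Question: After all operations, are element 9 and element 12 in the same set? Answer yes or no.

Step 1: union(10, 3) -> merged; set of 10 now {3, 10}
Step 2: find(2) -> no change; set of 2 is {2}
Step 3: find(2) -> no change; set of 2 is {2}
Step 4: union(13, 8) -> merged; set of 13 now {8, 13}
Step 5: find(4) -> no change; set of 4 is {4}
Step 6: union(10, 11) -> merged; set of 10 now {3, 10, 11}
Step 7: find(3) -> no change; set of 3 is {3, 10, 11}
Step 8: find(0) -> no change; set of 0 is {0}
Step 9: union(6, 13) -> merged; set of 6 now {6, 8, 13}
Step 10: union(6, 11) -> merged; set of 6 now {3, 6, 8, 10, 11, 13}
Step 11: union(13, 5) -> merged; set of 13 now {3, 5, 6, 8, 10, 11, 13}
Step 12: find(2) -> no change; set of 2 is {2}
Step 13: find(13) -> no change; set of 13 is {3, 5, 6, 8, 10, 11, 13}
Step 14: find(7) -> no change; set of 7 is {7}
Step 15: union(2, 8) -> merged; set of 2 now {2, 3, 5, 6, 8, 10, 11, 13}
Step 16: union(12, 9) -> merged; set of 12 now {9, 12}
Step 17: find(13) -> no change; set of 13 is {2, 3, 5, 6, 8, 10, 11, 13}
Step 18: union(4, 8) -> merged; set of 4 now {2, 3, 4, 5, 6, 8, 10, 11, 13}
Step 19: find(3) -> no change; set of 3 is {2, 3, 4, 5, 6, 8, 10, 11, 13}
Set of 9: {9, 12}; 12 is a member.

Answer: yes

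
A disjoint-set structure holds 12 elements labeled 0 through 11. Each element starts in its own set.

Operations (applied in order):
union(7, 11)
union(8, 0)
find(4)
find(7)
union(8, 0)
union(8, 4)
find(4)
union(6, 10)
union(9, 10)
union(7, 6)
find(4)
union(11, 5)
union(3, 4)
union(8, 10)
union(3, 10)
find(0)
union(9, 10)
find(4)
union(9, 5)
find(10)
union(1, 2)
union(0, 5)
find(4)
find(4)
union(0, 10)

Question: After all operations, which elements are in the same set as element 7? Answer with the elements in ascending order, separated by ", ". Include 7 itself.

Step 1: union(7, 11) -> merged; set of 7 now {7, 11}
Step 2: union(8, 0) -> merged; set of 8 now {0, 8}
Step 3: find(4) -> no change; set of 4 is {4}
Step 4: find(7) -> no change; set of 7 is {7, 11}
Step 5: union(8, 0) -> already same set; set of 8 now {0, 8}
Step 6: union(8, 4) -> merged; set of 8 now {0, 4, 8}
Step 7: find(4) -> no change; set of 4 is {0, 4, 8}
Step 8: union(6, 10) -> merged; set of 6 now {6, 10}
Step 9: union(9, 10) -> merged; set of 9 now {6, 9, 10}
Step 10: union(7, 6) -> merged; set of 7 now {6, 7, 9, 10, 11}
Step 11: find(4) -> no change; set of 4 is {0, 4, 8}
Step 12: union(11, 5) -> merged; set of 11 now {5, 6, 7, 9, 10, 11}
Step 13: union(3, 4) -> merged; set of 3 now {0, 3, 4, 8}
Step 14: union(8, 10) -> merged; set of 8 now {0, 3, 4, 5, 6, 7, 8, 9, 10, 11}
Step 15: union(3, 10) -> already same set; set of 3 now {0, 3, 4, 5, 6, 7, 8, 9, 10, 11}
Step 16: find(0) -> no change; set of 0 is {0, 3, 4, 5, 6, 7, 8, 9, 10, 11}
Step 17: union(9, 10) -> already same set; set of 9 now {0, 3, 4, 5, 6, 7, 8, 9, 10, 11}
Step 18: find(4) -> no change; set of 4 is {0, 3, 4, 5, 6, 7, 8, 9, 10, 11}
Step 19: union(9, 5) -> already same set; set of 9 now {0, 3, 4, 5, 6, 7, 8, 9, 10, 11}
Step 20: find(10) -> no change; set of 10 is {0, 3, 4, 5, 6, 7, 8, 9, 10, 11}
Step 21: union(1, 2) -> merged; set of 1 now {1, 2}
Step 22: union(0, 5) -> already same set; set of 0 now {0, 3, 4, 5, 6, 7, 8, 9, 10, 11}
Step 23: find(4) -> no change; set of 4 is {0, 3, 4, 5, 6, 7, 8, 9, 10, 11}
Step 24: find(4) -> no change; set of 4 is {0, 3, 4, 5, 6, 7, 8, 9, 10, 11}
Step 25: union(0, 10) -> already same set; set of 0 now {0, 3, 4, 5, 6, 7, 8, 9, 10, 11}
Component of 7: {0, 3, 4, 5, 6, 7, 8, 9, 10, 11}

Answer: 0, 3, 4, 5, 6, 7, 8, 9, 10, 11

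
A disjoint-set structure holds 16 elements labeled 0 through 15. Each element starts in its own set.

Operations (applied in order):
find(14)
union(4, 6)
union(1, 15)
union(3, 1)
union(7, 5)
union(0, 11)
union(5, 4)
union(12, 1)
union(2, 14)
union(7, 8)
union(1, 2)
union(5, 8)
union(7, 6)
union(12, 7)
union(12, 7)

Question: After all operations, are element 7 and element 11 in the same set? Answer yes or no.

Step 1: find(14) -> no change; set of 14 is {14}
Step 2: union(4, 6) -> merged; set of 4 now {4, 6}
Step 3: union(1, 15) -> merged; set of 1 now {1, 15}
Step 4: union(3, 1) -> merged; set of 3 now {1, 3, 15}
Step 5: union(7, 5) -> merged; set of 7 now {5, 7}
Step 6: union(0, 11) -> merged; set of 0 now {0, 11}
Step 7: union(5, 4) -> merged; set of 5 now {4, 5, 6, 7}
Step 8: union(12, 1) -> merged; set of 12 now {1, 3, 12, 15}
Step 9: union(2, 14) -> merged; set of 2 now {2, 14}
Step 10: union(7, 8) -> merged; set of 7 now {4, 5, 6, 7, 8}
Step 11: union(1, 2) -> merged; set of 1 now {1, 2, 3, 12, 14, 15}
Step 12: union(5, 8) -> already same set; set of 5 now {4, 5, 6, 7, 8}
Step 13: union(7, 6) -> already same set; set of 7 now {4, 5, 6, 7, 8}
Step 14: union(12, 7) -> merged; set of 12 now {1, 2, 3, 4, 5, 6, 7, 8, 12, 14, 15}
Step 15: union(12, 7) -> already same set; set of 12 now {1, 2, 3, 4, 5, 6, 7, 8, 12, 14, 15}
Set of 7: {1, 2, 3, 4, 5, 6, 7, 8, 12, 14, 15}; 11 is not a member.

Answer: no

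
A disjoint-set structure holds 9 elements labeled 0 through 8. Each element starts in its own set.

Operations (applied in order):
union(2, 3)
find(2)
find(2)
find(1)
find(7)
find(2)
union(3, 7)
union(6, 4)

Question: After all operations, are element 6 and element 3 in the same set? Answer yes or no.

Answer: no

Derivation:
Step 1: union(2, 3) -> merged; set of 2 now {2, 3}
Step 2: find(2) -> no change; set of 2 is {2, 3}
Step 3: find(2) -> no change; set of 2 is {2, 3}
Step 4: find(1) -> no change; set of 1 is {1}
Step 5: find(7) -> no change; set of 7 is {7}
Step 6: find(2) -> no change; set of 2 is {2, 3}
Step 7: union(3, 7) -> merged; set of 3 now {2, 3, 7}
Step 8: union(6, 4) -> merged; set of 6 now {4, 6}
Set of 6: {4, 6}; 3 is not a member.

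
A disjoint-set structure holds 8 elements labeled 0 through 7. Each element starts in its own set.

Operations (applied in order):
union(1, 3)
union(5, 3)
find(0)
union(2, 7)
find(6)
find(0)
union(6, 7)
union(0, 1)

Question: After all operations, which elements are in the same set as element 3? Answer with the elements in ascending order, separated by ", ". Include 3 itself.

Step 1: union(1, 3) -> merged; set of 1 now {1, 3}
Step 2: union(5, 3) -> merged; set of 5 now {1, 3, 5}
Step 3: find(0) -> no change; set of 0 is {0}
Step 4: union(2, 7) -> merged; set of 2 now {2, 7}
Step 5: find(6) -> no change; set of 6 is {6}
Step 6: find(0) -> no change; set of 0 is {0}
Step 7: union(6, 7) -> merged; set of 6 now {2, 6, 7}
Step 8: union(0, 1) -> merged; set of 0 now {0, 1, 3, 5}
Component of 3: {0, 1, 3, 5}

Answer: 0, 1, 3, 5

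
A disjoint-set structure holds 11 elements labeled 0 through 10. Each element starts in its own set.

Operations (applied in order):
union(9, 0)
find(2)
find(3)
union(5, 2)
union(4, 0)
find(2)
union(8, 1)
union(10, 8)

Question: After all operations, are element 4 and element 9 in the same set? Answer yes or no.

Step 1: union(9, 0) -> merged; set of 9 now {0, 9}
Step 2: find(2) -> no change; set of 2 is {2}
Step 3: find(3) -> no change; set of 3 is {3}
Step 4: union(5, 2) -> merged; set of 5 now {2, 5}
Step 5: union(4, 0) -> merged; set of 4 now {0, 4, 9}
Step 6: find(2) -> no change; set of 2 is {2, 5}
Step 7: union(8, 1) -> merged; set of 8 now {1, 8}
Step 8: union(10, 8) -> merged; set of 10 now {1, 8, 10}
Set of 4: {0, 4, 9}; 9 is a member.

Answer: yes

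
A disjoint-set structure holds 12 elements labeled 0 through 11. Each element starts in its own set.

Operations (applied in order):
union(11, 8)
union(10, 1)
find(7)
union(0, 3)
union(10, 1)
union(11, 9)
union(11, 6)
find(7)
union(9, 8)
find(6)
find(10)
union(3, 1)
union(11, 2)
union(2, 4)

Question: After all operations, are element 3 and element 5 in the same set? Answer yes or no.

Step 1: union(11, 8) -> merged; set of 11 now {8, 11}
Step 2: union(10, 1) -> merged; set of 10 now {1, 10}
Step 3: find(7) -> no change; set of 7 is {7}
Step 4: union(0, 3) -> merged; set of 0 now {0, 3}
Step 5: union(10, 1) -> already same set; set of 10 now {1, 10}
Step 6: union(11, 9) -> merged; set of 11 now {8, 9, 11}
Step 7: union(11, 6) -> merged; set of 11 now {6, 8, 9, 11}
Step 8: find(7) -> no change; set of 7 is {7}
Step 9: union(9, 8) -> already same set; set of 9 now {6, 8, 9, 11}
Step 10: find(6) -> no change; set of 6 is {6, 8, 9, 11}
Step 11: find(10) -> no change; set of 10 is {1, 10}
Step 12: union(3, 1) -> merged; set of 3 now {0, 1, 3, 10}
Step 13: union(11, 2) -> merged; set of 11 now {2, 6, 8, 9, 11}
Step 14: union(2, 4) -> merged; set of 2 now {2, 4, 6, 8, 9, 11}
Set of 3: {0, 1, 3, 10}; 5 is not a member.

Answer: no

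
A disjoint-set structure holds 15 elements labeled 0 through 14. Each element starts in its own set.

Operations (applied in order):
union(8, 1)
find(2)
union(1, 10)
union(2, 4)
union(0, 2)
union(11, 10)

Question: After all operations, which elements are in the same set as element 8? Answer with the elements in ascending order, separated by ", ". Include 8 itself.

Step 1: union(8, 1) -> merged; set of 8 now {1, 8}
Step 2: find(2) -> no change; set of 2 is {2}
Step 3: union(1, 10) -> merged; set of 1 now {1, 8, 10}
Step 4: union(2, 4) -> merged; set of 2 now {2, 4}
Step 5: union(0, 2) -> merged; set of 0 now {0, 2, 4}
Step 6: union(11, 10) -> merged; set of 11 now {1, 8, 10, 11}
Component of 8: {1, 8, 10, 11}

Answer: 1, 8, 10, 11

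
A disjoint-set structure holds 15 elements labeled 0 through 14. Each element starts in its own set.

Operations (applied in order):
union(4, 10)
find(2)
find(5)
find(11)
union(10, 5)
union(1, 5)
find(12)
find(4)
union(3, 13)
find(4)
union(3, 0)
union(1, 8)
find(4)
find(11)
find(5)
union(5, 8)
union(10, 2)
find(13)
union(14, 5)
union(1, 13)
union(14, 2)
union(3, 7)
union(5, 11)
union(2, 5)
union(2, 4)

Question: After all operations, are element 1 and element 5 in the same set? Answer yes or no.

Step 1: union(4, 10) -> merged; set of 4 now {4, 10}
Step 2: find(2) -> no change; set of 2 is {2}
Step 3: find(5) -> no change; set of 5 is {5}
Step 4: find(11) -> no change; set of 11 is {11}
Step 5: union(10, 5) -> merged; set of 10 now {4, 5, 10}
Step 6: union(1, 5) -> merged; set of 1 now {1, 4, 5, 10}
Step 7: find(12) -> no change; set of 12 is {12}
Step 8: find(4) -> no change; set of 4 is {1, 4, 5, 10}
Step 9: union(3, 13) -> merged; set of 3 now {3, 13}
Step 10: find(4) -> no change; set of 4 is {1, 4, 5, 10}
Step 11: union(3, 0) -> merged; set of 3 now {0, 3, 13}
Step 12: union(1, 8) -> merged; set of 1 now {1, 4, 5, 8, 10}
Step 13: find(4) -> no change; set of 4 is {1, 4, 5, 8, 10}
Step 14: find(11) -> no change; set of 11 is {11}
Step 15: find(5) -> no change; set of 5 is {1, 4, 5, 8, 10}
Step 16: union(5, 8) -> already same set; set of 5 now {1, 4, 5, 8, 10}
Step 17: union(10, 2) -> merged; set of 10 now {1, 2, 4, 5, 8, 10}
Step 18: find(13) -> no change; set of 13 is {0, 3, 13}
Step 19: union(14, 5) -> merged; set of 14 now {1, 2, 4, 5, 8, 10, 14}
Step 20: union(1, 13) -> merged; set of 1 now {0, 1, 2, 3, 4, 5, 8, 10, 13, 14}
Step 21: union(14, 2) -> already same set; set of 14 now {0, 1, 2, 3, 4, 5, 8, 10, 13, 14}
Step 22: union(3, 7) -> merged; set of 3 now {0, 1, 2, 3, 4, 5, 7, 8, 10, 13, 14}
Step 23: union(5, 11) -> merged; set of 5 now {0, 1, 2, 3, 4, 5, 7, 8, 10, 11, 13, 14}
Step 24: union(2, 5) -> already same set; set of 2 now {0, 1, 2, 3, 4, 5, 7, 8, 10, 11, 13, 14}
Step 25: union(2, 4) -> already same set; set of 2 now {0, 1, 2, 3, 4, 5, 7, 8, 10, 11, 13, 14}
Set of 1: {0, 1, 2, 3, 4, 5, 7, 8, 10, 11, 13, 14}; 5 is a member.

Answer: yes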